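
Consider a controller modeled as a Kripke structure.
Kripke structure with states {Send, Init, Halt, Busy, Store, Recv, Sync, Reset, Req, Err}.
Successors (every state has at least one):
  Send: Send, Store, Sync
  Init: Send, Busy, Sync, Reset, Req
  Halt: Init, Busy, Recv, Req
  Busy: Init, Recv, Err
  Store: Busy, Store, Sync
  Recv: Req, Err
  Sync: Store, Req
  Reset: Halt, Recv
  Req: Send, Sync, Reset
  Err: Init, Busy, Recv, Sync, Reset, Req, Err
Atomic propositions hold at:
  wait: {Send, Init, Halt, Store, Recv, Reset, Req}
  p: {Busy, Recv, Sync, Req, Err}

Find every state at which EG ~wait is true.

{Busy, Err}

Sat(~wait) = {Busy, Sync, Err}
EG ~wait: greatest fixpoint, start Z0 = {Busy, Sync, Err}, keep only states in Sat with some successor in Z. Z1 = {Busy, Err}; fixed.
Sat(EG ~wait) = {Busy, Err}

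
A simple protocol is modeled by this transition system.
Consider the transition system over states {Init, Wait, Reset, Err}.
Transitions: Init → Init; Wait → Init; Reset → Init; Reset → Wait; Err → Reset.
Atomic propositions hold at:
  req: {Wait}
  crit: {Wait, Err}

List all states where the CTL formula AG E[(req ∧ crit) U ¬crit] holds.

{Init, Wait, Reset}

Sat(req ∧ crit) = {Wait}
Sat(¬crit) = {Init, Reset}
E[(req ∧ crit) U ¬crit]: least fixpoint, start Z0 = Sat(¬crit) = {Init, Reset}, add states in Sat(req ∧ crit) with some successor in Z. Z1 = {Init, Wait, Reset}; fixed.
Sat(E[(req ∧ crit) U ¬crit]) = {Init, Wait, Reset}
AG E[(req ∧ crit) U ¬crit]: greatest fixpoint, start Z0 = {Init, Wait, Reset}, keep only states in Sat with every successor in Z. Already a fixed point.
Sat(AG E[(req ∧ crit) U ¬crit]) = {Init, Wait, Reset}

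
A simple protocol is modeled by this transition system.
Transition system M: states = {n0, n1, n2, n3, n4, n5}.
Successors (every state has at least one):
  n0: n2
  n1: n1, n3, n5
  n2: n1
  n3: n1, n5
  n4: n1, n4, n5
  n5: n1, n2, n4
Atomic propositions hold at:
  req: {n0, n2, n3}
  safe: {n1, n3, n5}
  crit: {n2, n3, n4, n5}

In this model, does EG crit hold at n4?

EG crit: greatest fixpoint, start Z0 = {n2, n3, n4, n5}, keep only states in Sat with some successor in Z. Z1 = {n3, n4, n5}; fixed.
Sat(EG crit) = {n3, n4, n5}
n4 ∈ Sat(EG crit) = {n3, n4, n5}, so the formula holds at n4.

Yes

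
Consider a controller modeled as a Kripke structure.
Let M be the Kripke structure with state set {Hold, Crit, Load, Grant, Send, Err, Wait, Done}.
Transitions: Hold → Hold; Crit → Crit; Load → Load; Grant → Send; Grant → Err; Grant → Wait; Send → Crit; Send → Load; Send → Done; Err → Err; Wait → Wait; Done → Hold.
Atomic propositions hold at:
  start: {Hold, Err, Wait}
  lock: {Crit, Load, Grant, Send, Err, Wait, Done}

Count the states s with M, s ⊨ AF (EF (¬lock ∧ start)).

Sat(¬lock) = {Hold}
Sat(¬lock ∧ start) = {Hold}
EF (¬lock ∧ start): least fixpoint, start Z0 = {Hold}, add states with some successor in Z. Z1 = {Hold, Done}; Z2 = {Hold, Send, Done}; Z3 = {Hold, Grant, Send, Done}; fixed.
Sat(EF (¬lock ∧ start)) = {Hold, Grant, Send, Done}
AF (EF (¬lock ∧ start)): least fixpoint, start Z0 = {Hold, Grant, Send, Done}, add states with every successor in Z. Already a fixed point.
Sat(AF (EF (¬lock ∧ start))) = {Hold, Grant, Send, Done}
|Sat(AF (EF (¬lock ∧ start)))| = |{Hold, Grant, Send, Done}| = 4.

4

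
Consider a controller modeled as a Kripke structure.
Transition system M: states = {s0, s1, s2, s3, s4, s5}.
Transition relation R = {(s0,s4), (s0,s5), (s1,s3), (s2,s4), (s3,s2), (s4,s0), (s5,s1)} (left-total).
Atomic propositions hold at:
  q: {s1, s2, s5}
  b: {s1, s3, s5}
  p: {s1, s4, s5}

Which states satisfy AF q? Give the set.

{s1, s2, s3, s5}

AF q: least fixpoint, start Z0 = {s1, s2, s5}, add states with every successor in Z. Z1 = {s1, s2, s3, s5}; fixed.
Sat(AF q) = {s1, s2, s3, s5}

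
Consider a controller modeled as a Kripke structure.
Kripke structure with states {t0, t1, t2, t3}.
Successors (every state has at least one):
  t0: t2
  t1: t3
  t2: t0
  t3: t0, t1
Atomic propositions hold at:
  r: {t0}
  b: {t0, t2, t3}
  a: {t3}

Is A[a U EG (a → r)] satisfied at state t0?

Yes

Sat(a → r) = {t0, t1, t2}
EG (a → r): greatest fixpoint, start Z0 = {t0, t1, t2}, keep only states in Sat with some successor in Z. Z1 = {t0, t2}; fixed.
Sat(EG (a → r)) = {t0, t2}
A[a U EG (a → r)]: least fixpoint, start Z0 = Sat(EG (a → r)) = {t0, t2}, add states in Sat(a) with every successor in Z. Already a fixed point.
Sat(A[a U EG (a → r)]) = {t0, t2}
t0 ∈ Sat(A[a U EG (a → r)]) = {t0, t2}, so the formula holds at t0.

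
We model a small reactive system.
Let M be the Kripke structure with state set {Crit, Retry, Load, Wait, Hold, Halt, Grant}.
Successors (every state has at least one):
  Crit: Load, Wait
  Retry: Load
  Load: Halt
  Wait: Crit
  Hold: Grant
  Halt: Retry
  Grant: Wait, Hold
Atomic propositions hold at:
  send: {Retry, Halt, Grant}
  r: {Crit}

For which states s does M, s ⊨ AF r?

AF r: least fixpoint, start Z0 = {Crit}, add states with every successor in Z. Z1 = {Crit, Wait}; fixed.
Sat(AF r) = {Crit, Wait}

{Crit, Wait}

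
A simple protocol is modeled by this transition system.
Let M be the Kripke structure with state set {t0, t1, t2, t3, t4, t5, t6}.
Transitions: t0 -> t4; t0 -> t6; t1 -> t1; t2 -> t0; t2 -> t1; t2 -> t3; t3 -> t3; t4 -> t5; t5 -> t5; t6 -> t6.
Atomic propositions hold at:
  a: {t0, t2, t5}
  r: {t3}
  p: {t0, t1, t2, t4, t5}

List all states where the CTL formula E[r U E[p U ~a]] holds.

{t0, t1, t2, t3, t4, t6}

Sat(~a) = {t1, t3, t4, t6}
E[p U ~a]: least fixpoint, start Z0 = Sat(~a) = {t1, t3, t4, t6}, add states in Sat(p) with some successor in Z. Z1 = {t0, t1, t2, t3, t4, t6}; fixed.
Sat(E[p U ~a]) = {t0, t1, t2, t3, t4, t6}
E[r U E[p U ~a]]: least fixpoint, start Z0 = Sat(E[p U ~a]) = {t0, t1, t2, t3, t4, t6}, add states in Sat(r) with some successor in Z. Already a fixed point.
Sat(E[r U E[p U ~a]]) = {t0, t1, t2, t3, t4, t6}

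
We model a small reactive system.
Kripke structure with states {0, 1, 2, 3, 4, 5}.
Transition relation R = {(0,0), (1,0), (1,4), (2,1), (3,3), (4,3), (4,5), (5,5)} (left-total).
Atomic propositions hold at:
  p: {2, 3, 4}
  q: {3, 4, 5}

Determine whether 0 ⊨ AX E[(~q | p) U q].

No

Sat(~q) = {0, 1, 2}
Sat(~q | p) = {0, 1, 2, 3, 4}
E[(~q | p) U q]: least fixpoint, start Z0 = Sat(q) = {3, 4, 5}, add states in Sat(~q | p) with some successor in Z. Z1 = {1, 3, 4, 5}; Z2 = {1, 2, 3, 4, 5}; fixed.
Sat(E[(~q | p) U q]) = {1, 2, 3, 4, 5}
Sat(AX E[(~q | p) U q]) = {s : every successor in {1, 2, 3, 4, 5}} = {2, 3, 4, 5}
0 ∉ Sat(AX E[(~q | p) U q]) = {2, 3, 4, 5}, so the formula does not hold at 0.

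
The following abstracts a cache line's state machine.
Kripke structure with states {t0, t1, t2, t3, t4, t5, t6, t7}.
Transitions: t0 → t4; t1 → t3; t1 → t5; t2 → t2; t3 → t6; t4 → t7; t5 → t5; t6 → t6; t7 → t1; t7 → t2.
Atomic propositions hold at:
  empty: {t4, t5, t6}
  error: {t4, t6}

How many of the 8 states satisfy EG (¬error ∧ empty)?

1

Sat(¬error) = {t0, t1, t2, t3, t5, t7}
Sat(¬error ∧ empty) = {t5}
EG (¬error ∧ empty): greatest fixpoint, start Z0 = {t5}, keep only states in Sat with some successor in Z. Already a fixed point.
Sat(EG (¬error ∧ empty)) = {t5}
|Sat(EG (¬error ∧ empty))| = |{t5}| = 1.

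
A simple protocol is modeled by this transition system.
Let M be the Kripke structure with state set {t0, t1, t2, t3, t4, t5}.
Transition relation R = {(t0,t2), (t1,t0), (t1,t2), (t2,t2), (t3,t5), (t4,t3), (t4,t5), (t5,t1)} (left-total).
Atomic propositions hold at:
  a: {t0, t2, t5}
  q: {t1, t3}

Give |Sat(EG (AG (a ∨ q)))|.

5

Sat(a ∨ q) = {t0, t1, t2, t3, t5}
AG (a ∨ q): greatest fixpoint, start Z0 = {t0, t1, t2, t3, t5}, keep only states in Sat with every successor in Z. Already a fixed point.
Sat(AG (a ∨ q)) = {t0, t1, t2, t3, t5}
EG (AG (a ∨ q)): greatest fixpoint, start Z0 = {t0, t1, t2, t3, t5}, keep only states in Sat with some successor in Z. Already a fixed point.
Sat(EG (AG (a ∨ q))) = {t0, t1, t2, t3, t5}
|Sat(EG (AG (a ∨ q)))| = |{t0, t1, t2, t3, t5}| = 5.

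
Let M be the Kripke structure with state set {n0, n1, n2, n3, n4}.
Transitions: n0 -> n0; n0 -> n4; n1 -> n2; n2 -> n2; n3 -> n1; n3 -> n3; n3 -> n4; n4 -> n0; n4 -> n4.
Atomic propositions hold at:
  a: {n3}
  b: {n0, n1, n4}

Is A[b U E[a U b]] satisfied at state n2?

No

E[a U b]: least fixpoint, start Z0 = Sat(b) = {n0, n1, n4}, add states in Sat(a) with some successor in Z. Z1 = {n0, n1, n3, n4}; fixed.
Sat(E[a U b]) = {n0, n1, n3, n4}
A[b U E[a U b]]: least fixpoint, start Z0 = Sat(E[a U b]) = {n0, n1, n3, n4}, add states in Sat(b) with every successor in Z. Already a fixed point.
Sat(A[b U E[a U b]]) = {n0, n1, n3, n4}
n2 ∉ Sat(A[b U E[a U b]]) = {n0, n1, n3, n4}, so the formula does not hold at n2.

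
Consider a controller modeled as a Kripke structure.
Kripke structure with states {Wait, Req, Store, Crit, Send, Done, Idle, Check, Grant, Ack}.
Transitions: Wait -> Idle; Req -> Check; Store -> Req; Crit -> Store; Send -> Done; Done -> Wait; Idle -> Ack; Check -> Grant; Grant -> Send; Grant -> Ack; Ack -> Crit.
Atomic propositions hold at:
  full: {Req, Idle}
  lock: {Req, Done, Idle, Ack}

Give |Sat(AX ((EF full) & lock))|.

4

EF full: least fixpoint, start Z0 = {Req, Idle}, add states with some successor in Z. Z1 = {Wait, Req, Store, Idle}; Z2 = {Wait, Req, Store, Crit, Done, Idle}; Z3 = {Wait, Req, Store, Crit, Send, Done, Idle, Ack}; Z4 = {Wait, Req, Store, Crit, Send, Done, Idle, Grant, Ack}; Z5 = {Wait, Req, Store, Crit, Send, Done, Idle, Check, Grant, Ack}; fixed.
Sat(EF full) = {Wait, Req, Store, Crit, Send, Done, Idle, Check, Grant, Ack}
Sat((EF full) & lock) = {Req, Done, Idle, Ack}
Sat(AX ((EF full) & lock)) = {s : every successor in {Req, Done, Idle, Ack}} = {Wait, Store, Send, Idle}
|Sat(AX ((EF full) & lock))| = |{Wait, Store, Send, Idle}| = 4.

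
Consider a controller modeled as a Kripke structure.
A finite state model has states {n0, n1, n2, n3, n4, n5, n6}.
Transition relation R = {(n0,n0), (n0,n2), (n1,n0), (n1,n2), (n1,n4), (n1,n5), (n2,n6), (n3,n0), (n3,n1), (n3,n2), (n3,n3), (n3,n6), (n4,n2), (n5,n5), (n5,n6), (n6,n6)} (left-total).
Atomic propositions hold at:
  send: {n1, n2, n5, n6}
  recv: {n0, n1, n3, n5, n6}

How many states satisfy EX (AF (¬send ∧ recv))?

3

Sat(¬send) = {n0, n3, n4}
Sat(¬send ∧ recv) = {n0, n3}
AF (¬send ∧ recv): least fixpoint, start Z0 = {n0, n3}, add states with every successor in Z. Already a fixed point.
Sat(AF (¬send ∧ recv)) = {n0, n3}
Sat(EX (AF (¬send ∧ recv))) = {s : some successor in {n0, n3}} = {n0, n1, n3}
|Sat(EX (AF (¬send ∧ recv)))| = |{n0, n1, n3}| = 3.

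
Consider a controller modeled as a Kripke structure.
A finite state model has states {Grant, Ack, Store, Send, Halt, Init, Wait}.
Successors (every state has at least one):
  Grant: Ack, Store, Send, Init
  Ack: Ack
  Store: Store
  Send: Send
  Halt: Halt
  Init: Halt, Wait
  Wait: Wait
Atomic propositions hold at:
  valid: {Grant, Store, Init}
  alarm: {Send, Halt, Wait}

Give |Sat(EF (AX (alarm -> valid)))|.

3

Sat(alarm -> valid) = {Grant, Ack, Store, Init}
Sat(AX (alarm -> valid)) = {s : every successor in {Grant, Ack, Store, Init}} = {Ack, Store}
EF (AX (alarm -> valid)): least fixpoint, start Z0 = {Ack, Store}, add states with some successor in Z. Z1 = {Grant, Ack, Store}; fixed.
Sat(EF (AX (alarm -> valid))) = {Grant, Ack, Store}
|Sat(EF (AX (alarm -> valid)))| = |{Grant, Ack, Store}| = 3.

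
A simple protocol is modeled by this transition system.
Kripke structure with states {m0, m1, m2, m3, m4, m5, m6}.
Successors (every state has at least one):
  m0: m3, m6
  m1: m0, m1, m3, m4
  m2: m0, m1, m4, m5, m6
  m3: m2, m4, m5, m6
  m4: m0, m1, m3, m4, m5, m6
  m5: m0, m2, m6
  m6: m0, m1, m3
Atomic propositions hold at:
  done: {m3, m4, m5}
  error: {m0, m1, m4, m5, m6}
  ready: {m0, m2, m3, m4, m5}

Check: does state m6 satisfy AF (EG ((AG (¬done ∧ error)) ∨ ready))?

Sat(¬done) = {m0, m1, m2, m6}
Sat(¬done ∧ error) = {m0, m1, m6}
AG (¬done ∧ error): greatest fixpoint, start Z0 = {m0, m1, m6}, keep only states in Sat with every successor in Z. Z1 = ∅; fixed.
Sat(AG (¬done ∧ error)) = ∅
Sat((AG (¬done ∧ error)) ∨ ready) = {m0, m2, m3, m4, m5}
EG ((AG (¬done ∧ error)) ∨ ready): greatest fixpoint, start Z0 = {m0, m2, m3, m4, m5}, keep only states in Sat with some successor in Z. Already a fixed point.
Sat(EG ((AG (¬done ∧ error)) ∨ ready)) = {m0, m2, m3, m4, m5}
AF (EG ((AG (¬done ∧ error)) ∨ ready)): least fixpoint, start Z0 = {m0, m2, m3, m4, m5}, add states with every successor in Z. Already a fixed point.
Sat(AF (EG ((AG (¬done ∧ error)) ∨ ready))) = {m0, m2, m3, m4, m5}
m6 ∉ Sat(AF (EG ((AG (¬done ∧ error)) ∨ ready))) = {m0, m2, m3, m4, m5}, so the formula does not hold at m6.

No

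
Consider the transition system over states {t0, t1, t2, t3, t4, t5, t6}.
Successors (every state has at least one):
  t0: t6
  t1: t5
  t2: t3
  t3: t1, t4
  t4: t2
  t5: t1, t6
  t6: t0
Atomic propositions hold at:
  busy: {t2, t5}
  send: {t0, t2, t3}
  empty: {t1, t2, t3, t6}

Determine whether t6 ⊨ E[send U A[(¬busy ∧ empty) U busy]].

Sat(¬busy) = {t0, t1, t3, t4, t6}
Sat(¬busy ∧ empty) = {t1, t3, t6}
A[(¬busy ∧ empty) U busy]: least fixpoint, start Z0 = Sat(busy) = {t2, t5}, add states in Sat(¬busy ∧ empty) with every successor in Z. Z1 = {t1, t2, t5}; fixed.
Sat(A[(¬busy ∧ empty) U busy]) = {t1, t2, t5}
E[send U A[(¬busy ∧ empty) U busy]]: least fixpoint, start Z0 = Sat(A[(¬busy ∧ empty) U busy]) = {t1, t2, t5}, add states in Sat(send) with some successor in Z. Z1 = {t1, t2, t3, t5}; fixed.
Sat(E[send U A[(¬busy ∧ empty) U busy]]) = {t1, t2, t3, t5}
t6 ∉ Sat(E[send U A[(¬busy ∧ empty) U busy]]) = {t1, t2, t3, t5}, so the formula does not hold at t6.

No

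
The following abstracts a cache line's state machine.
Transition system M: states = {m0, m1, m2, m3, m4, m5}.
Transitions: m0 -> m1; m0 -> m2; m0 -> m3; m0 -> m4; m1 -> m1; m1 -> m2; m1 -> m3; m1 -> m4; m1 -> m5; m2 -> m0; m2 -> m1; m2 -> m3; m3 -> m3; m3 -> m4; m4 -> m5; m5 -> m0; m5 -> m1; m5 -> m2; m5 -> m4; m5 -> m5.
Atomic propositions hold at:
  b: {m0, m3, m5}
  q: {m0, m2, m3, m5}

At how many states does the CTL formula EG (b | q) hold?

4

Sat(b | q) = {m0, m2, m3, m5}
EG (b | q): greatest fixpoint, start Z0 = {m0, m2, m3, m5}, keep only states in Sat with some successor in Z. Already a fixed point.
Sat(EG (b | q)) = {m0, m2, m3, m5}
|Sat(EG (b | q))| = |{m0, m2, m3, m5}| = 4.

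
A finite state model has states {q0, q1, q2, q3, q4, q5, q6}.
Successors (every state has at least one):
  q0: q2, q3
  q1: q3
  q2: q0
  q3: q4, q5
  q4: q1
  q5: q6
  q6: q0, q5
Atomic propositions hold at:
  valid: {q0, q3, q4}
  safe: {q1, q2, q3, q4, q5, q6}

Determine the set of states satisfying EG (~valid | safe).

Sat(~valid) = {q1, q2, q5, q6}
Sat(~valid | safe) = {q1, q2, q3, q4, q5, q6}
EG (~valid | safe): greatest fixpoint, start Z0 = {q1, q2, q3, q4, q5, q6}, keep only states in Sat with some successor in Z. Z1 = {q1, q3, q4, q5, q6}; fixed.
Sat(EG (~valid | safe)) = {q1, q3, q4, q5, q6}

{q1, q3, q4, q5, q6}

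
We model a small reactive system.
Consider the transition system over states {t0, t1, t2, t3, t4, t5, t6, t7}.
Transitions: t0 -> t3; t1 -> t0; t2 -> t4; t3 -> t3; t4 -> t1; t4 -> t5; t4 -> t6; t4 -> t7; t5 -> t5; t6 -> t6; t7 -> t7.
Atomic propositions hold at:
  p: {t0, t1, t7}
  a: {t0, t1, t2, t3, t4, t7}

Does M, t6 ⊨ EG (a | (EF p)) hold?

EF p: least fixpoint, start Z0 = {t0, t1, t7}, add states with some successor in Z. Z1 = {t0, t1, t4, t7}; Z2 = {t0, t1, t2, t4, t7}; fixed.
Sat(EF p) = {t0, t1, t2, t4, t7}
Sat(a | (EF p)) = {t0, t1, t2, t3, t4, t7}
EG (a | (EF p)): greatest fixpoint, start Z0 = {t0, t1, t2, t3, t4, t7}, keep only states in Sat with some successor in Z. Already a fixed point.
Sat(EG (a | (EF p))) = {t0, t1, t2, t3, t4, t7}
t6 ∉ Sat(EG (a | (EF p))) = {t0, t1, t2, t3, t4, t7}, so the formula does not hold at t6.

No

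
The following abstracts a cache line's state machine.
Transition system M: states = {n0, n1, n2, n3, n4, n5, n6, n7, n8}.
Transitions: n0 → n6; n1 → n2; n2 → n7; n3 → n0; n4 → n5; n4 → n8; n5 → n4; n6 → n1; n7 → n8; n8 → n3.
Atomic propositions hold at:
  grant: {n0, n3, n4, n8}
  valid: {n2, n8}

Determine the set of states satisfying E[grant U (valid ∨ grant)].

Sat(valid ∨ grant) = {n0, n2, n3, n4, n8}
E[grant U (valid ∨ grant)]: least fixpoint, start Z0 = Sat((valid ∨ grant)) = {n0, n2, n3, n4, n8}, add states in Sat(grant) with some successor in Z. Already a fixed point.
Sat(E[grant U (valid ∨ grant)]) = {n0, n2, n3, n4, n8}

{n0, n2, n3, n4, n8}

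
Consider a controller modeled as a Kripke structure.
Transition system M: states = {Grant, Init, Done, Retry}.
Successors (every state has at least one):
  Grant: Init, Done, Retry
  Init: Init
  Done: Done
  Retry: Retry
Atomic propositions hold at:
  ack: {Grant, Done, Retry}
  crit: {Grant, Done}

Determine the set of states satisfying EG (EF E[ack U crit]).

E[ack U crit]: least fixpoint, start Z0 = Sat(crit) = {Grant, Done}, add states in Sat(ack) with some successor in Z. Already a fixed point.
Sat(E[ack U crit]) = {Grant, Done}
EF E[ack U crit]: least fixpoint, start Z0 = {Grant, Done}, add states with some successor in Z. Already a fixed point.
Sat(EF E[ack U crit]) = {Grant, Done}
EG (EF E[ack U crit]): greatest fixpoint, start Z0 = {Grant, Done}, keep only states in Sat with some successor in Z. Already a fixed point.
Sat(EG (EF E[ack U crit])) = {Grant, Done}

{Grant, Done}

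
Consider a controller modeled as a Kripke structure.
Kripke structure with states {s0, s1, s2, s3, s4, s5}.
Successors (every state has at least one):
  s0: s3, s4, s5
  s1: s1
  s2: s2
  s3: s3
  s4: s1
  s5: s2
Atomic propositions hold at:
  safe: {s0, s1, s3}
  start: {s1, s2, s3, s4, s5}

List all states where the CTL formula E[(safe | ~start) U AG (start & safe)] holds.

{s0, s1, s3}

Sat(~start) = {s0}
Sat(safe | ~start) = {s0, s1, s3}
Sat(start & safe) = {s1, s3}
AG (start & safe): greatest fixpoint, start Z0 = {s1, s3}, keep only states in Sat with every successor in Z. Already a fixed point.
Sat(AG (start & safe)) = {s1, s3}
E[(safe | ~start) U AG (start & safe)]: least fixpoint, start Z0 = Sat(AG (start & safe)) = {s1, s3}, add states in Sat(safe | ~start) with some successor in Z. Z1 = {s0, s1, s3}; fixed.
Sat(E[(safe | ~start) U AG (start & safe)]) = {s0, s1, s3}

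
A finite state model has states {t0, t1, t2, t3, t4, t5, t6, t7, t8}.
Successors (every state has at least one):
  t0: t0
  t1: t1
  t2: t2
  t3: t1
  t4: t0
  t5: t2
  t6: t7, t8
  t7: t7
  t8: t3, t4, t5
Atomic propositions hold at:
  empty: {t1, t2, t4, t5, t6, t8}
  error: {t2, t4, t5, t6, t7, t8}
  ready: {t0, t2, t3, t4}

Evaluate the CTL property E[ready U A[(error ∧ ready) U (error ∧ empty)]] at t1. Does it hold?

Sat(error ∧ ready) = {t2, t4}
Sat(error ∧ empty) = {t2, t4, t5, t6, t8}
A[(error ∧ ready) U (error ∧ empty)]: least fixpoint, start Z0 = Sat((error ∧ empty)) = {t2, t4, t5, t6, t8}, add states in Sat(error ∧ ready) with every successor in Z. Already a fixed point.
Sat(A[(error ∧ ready) U (error ∧ empty)]) = {t2, t4, t5, t6, t8}
E[ready U A[(error ∧ ready) U (error ∧ empty)]]: least fixpoint, start Z0 = Sat(A[(error ∧ ready) U (error ∧ empty)]) = {t2, t4, t5, t6, t8}, add states in Sat(ready) with some successor in Z. Already a fixed point.
Sat(E[ready U A[(error ∧ ready) U (error ∧ empty)]]) = {t2, t4, t5, t6, t8}
t1 ∉ Sat(E[ready U A[(error ∧ ready) U (error ∧ empty)]]) = {t2, t4, t5, t6, t8}, so the formula does not hold at t1.

No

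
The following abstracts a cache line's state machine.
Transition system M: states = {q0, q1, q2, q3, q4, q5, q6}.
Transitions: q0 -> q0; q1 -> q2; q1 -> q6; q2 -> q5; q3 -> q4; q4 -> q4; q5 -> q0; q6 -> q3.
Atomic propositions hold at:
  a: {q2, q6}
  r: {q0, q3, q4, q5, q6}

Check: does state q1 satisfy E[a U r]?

No

E[a U r]: least fixpoint, start Z0 = Sat(r) = {q0, q3, q4, q5, q6}, add states in Sat(a) with some successor in Z. Z1 = {q0, q2, q3, q4, q5, q6}; fixed.
Sat(E[a U r]) = {q0, q2, q3, q4, q5, q6}
q1 ∉ Sat(E[a U r]) = {q0, q2, q3, q4, q5, q6}, so the formula does not hold at q1.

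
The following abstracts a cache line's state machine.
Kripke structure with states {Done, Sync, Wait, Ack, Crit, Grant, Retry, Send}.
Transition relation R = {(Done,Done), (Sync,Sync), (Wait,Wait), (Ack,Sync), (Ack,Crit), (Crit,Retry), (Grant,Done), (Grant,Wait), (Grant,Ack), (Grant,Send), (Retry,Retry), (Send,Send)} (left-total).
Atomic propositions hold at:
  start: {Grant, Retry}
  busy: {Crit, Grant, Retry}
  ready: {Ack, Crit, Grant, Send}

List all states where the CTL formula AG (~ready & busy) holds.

{Retry}

Sat(~ready) = {Done, Sync, Wait, Retry}
Sat(~ready & busy) = {Retry}
AG (~ready & busy): greatest fixpoint, start Z0 = {Retry}, keep only states in Sat with every successor in Z. Already a fixed point.
Sat(AG (~ready & busy)) = {Retry}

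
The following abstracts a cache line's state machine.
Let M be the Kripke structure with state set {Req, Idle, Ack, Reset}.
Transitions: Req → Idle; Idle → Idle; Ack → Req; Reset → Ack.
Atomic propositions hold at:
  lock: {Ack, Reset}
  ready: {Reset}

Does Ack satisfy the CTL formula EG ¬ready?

Sat(¬ready) = {Req, Idle, Ack}
EG ¬ready: greatest fixpoint, start Z0 = {Req, Idle, Ack}, keep only states in Sat with some successor in Z. Already a fixed point.
Sat(EG ¬ready) = {Req, Idle, Ack}
Ack ∈ Sat(EG ¬ready) = {Req, Idle, Ack}, so the formula holds at Ack.

Yes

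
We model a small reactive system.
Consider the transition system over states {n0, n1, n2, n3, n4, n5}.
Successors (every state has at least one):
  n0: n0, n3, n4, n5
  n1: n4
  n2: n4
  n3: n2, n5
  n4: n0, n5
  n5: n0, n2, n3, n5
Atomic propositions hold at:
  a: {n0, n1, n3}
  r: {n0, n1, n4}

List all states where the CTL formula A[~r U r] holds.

{n0, n1, n2, n4}

Sat(~r) = {n2, n3, n5}
A[~r U r]: least fixpoint, start Z0 = Sat(r) = {n0, n1, n4}, add states in Sat(~r) with every successor in Z. Z1 = {n0, n1, n2, n4}; fixed.
Sat(A[~r U r]) = {n0, n1, n2, n4}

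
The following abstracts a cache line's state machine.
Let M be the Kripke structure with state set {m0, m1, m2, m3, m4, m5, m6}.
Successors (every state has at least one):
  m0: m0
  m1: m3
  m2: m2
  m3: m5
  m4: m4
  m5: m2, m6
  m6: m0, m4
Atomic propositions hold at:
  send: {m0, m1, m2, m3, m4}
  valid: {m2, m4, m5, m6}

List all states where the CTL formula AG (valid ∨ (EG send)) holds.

EG send: greatest fixpoint, start Z0 = {m0, m1, m2, m3, m4}, keep only states in Sat with some successor in Z. Z1 = {m0, m1, m2, m4}; Z2 = {m0, m2, m4}; fixed.
Sat(EG send) = {m0, m2, m4}
Sat(valid ∨ (EG send)) = {m0, m2, m4, m5, m6}
AG (valid ∨ (EG send)): greatest fixpoint, start Z0 = {m0, m2, m4, m5, m6}, keep only states in Sat with every successor in Z. Already a fixed point.
Sat(AG (valid ∨ (EG send))) = {m0, m2, m4, m5, m6}

{m0, m2, m4, m5, m6}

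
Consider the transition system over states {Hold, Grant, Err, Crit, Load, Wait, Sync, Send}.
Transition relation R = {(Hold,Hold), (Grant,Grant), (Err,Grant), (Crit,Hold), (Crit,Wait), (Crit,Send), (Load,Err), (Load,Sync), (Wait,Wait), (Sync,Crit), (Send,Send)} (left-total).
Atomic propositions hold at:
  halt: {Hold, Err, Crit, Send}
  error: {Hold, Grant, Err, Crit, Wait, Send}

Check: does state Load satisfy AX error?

Sat(AX error) = {s : every successor in {Hold, Grant, Err, Crit, Wait, Send}} = {Hold, Grant, Err, Crit, Wait, Sync, Send}
Load ∉ Sat(AX error) = {Hold, Grant, Err, Crit, Wait, Sync, Send}, so the formula does not hold at Load.

No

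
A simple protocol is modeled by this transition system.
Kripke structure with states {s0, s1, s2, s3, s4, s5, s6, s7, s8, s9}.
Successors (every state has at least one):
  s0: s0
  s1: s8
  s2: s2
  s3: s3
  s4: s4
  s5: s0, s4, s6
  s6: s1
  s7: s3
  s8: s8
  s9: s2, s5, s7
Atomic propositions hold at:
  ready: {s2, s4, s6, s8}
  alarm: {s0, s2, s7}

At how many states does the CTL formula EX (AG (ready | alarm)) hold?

Sat(ready | alarm) = {s0, s2, s4, s6, s7, s8}
AG (ready | alarm): greatest fixpoint, start Z0 = {s0, s2, s4, s6, s7, s8}, keep only states in Sat with every successor in Z. Z1 = {s0, s2, s4, s8}; fixed.
Sat(AG (ready | alarm)) = {s0, s2, s4, s8}
Sat(EX (AG (ready | alarm))) = {s : some successor in {s0, s2, s4, s8}} = {s0, s1, s2, s4, s5, s8, s9}
|Sat(EX (AG (ready | alarm)))| = |{s0, s1, s2, s4, s5, s8, s9}| = 7.

7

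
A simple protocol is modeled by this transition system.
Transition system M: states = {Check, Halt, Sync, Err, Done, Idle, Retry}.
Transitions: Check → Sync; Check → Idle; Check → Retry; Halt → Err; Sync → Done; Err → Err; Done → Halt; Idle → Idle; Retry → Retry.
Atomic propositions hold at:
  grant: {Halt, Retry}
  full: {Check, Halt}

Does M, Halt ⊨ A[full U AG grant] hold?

No

AG grant: greatest fixpoint, start Z0 = {Halt, Retry}, keep only states in Sat with every successor in Z. Z1 = {Retry}; fixed.
Sat(AG grant) = {Retry}
A[full U AG grant]: least fixpoint, start Z0 = Sat(AG grant) = {Retry}, add states in Sat(full) with every successor in Z. Already a fixed point.
Sat(A[full U AG grant]) = {Retry}
Halt ∉ Sat(A[full U AG grant]) = {Retry}, so the formula does not hold at Halt.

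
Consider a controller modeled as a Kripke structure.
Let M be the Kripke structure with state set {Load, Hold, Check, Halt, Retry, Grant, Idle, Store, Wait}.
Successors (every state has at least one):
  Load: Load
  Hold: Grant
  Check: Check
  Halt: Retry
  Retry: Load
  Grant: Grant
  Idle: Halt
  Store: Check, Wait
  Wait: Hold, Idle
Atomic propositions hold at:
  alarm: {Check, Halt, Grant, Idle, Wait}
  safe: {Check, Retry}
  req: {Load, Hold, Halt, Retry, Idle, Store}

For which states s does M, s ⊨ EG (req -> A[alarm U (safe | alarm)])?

Sat(safe | alarm) = {Check, Halt, Retry, Grant, Idle, Wait}
A[alarm U (safe | alarm)]: least fixpoint, start Z0 = Sat((safe | alarm)) = {Check, Halt, Retry, Grant, Idle, Wait}, add states in Sat(alarm) with every successor in Z. Already a fixed point.
Sat(A[alarm U (safe | alarm)]) = {Check, Halt, Retry, Grant, Idle, Wait}
Sat(req -> A[alarm U (safe | alarm)]) = {Check, Halt, Retry, Grant, Idle, Wait}
EG (req -> A[alarm U (safe | alarm)]): greatest fixpoint, start Z0 = {Check, Halt, Retry, Grant, Idle, Wait}, keep only states in Sat with some successor in Z. Z1 = {Check, Halt, Grant, Idle, Wait}; Z2 = {Check, Grant, Idle, Wait}; Z3 = {Check, Grant, Wait}; Z4 = {Check, Grant}; fixed.
Sat(EG (req -> A[alarm U (safe | alarm)])) = {Check, Grant}

{Check, Grant}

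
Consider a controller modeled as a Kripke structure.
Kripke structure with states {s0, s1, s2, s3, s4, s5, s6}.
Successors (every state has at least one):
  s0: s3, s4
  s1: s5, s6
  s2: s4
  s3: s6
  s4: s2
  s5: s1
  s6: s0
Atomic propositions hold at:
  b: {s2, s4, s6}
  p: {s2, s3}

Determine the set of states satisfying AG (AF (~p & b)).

Sat(~p) = {s0, s1, s4, s5, s6}
Sat(~p & b) = {s4, s6}
AF (~p & b): least fixpoint, start Z0 = {s4, s6}, add states with every successor in Z. Z1 = {s2, s3, s4, s6}; Z2 = {s0, s2, s3, s4, s6}; fixed.
Sat(AF (~p & b)) = {s0, s2, s3, s4, s6}
AG (AF (~p & b)): greatest fixpoint, start Z0 = {s0, s2, s3, s4, s6}, keep only states in Sat with every successor in Z. Already a fixed point.
Sat(AG (AF (~p & b))) = {s0, s2, s3, s4, s6}

{s0, s2, s3, s4, s6}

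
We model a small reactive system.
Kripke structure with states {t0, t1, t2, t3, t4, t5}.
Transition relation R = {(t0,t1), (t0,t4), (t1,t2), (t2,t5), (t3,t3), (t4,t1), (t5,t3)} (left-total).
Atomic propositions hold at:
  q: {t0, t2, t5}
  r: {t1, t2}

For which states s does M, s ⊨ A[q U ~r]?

{t0, t2, t3, t4, t5}

Sat(~r) = {t0, t3, t4, t5}
A[q U ~r]: least fixpoint, start Z0 = Sat(~r) = {t0, t3, t4, t5}, add states in Sat(q) with every successor in Z. Z1 = {t0, t2, t3, t4, t5}; fixed.
Sat(A[q U ~r]) = {t0, t2, t3, t4, t5}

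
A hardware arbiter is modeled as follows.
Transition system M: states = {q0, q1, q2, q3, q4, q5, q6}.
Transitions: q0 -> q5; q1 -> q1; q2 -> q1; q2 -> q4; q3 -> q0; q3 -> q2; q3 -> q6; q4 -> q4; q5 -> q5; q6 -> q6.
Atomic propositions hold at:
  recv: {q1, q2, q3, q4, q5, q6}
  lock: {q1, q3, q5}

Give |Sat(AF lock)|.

AF lock: least fixpoint, start Z0 = {q1, q3, q5}, add states with every successor in Z. Z1 = {q0, q1, q3, q5}; fixed.
Sat(AF lock) = {q0, q1, q3, q5}
|Sat(AF lock)| = |{q0, q1, q3, q5}| = 4.

4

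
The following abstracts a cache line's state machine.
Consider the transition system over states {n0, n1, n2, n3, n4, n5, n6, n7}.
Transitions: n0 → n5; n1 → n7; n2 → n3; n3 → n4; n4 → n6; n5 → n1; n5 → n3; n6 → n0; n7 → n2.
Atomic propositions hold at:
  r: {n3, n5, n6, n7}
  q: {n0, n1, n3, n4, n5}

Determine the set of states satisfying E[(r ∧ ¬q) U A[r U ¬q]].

Sat(¬q) = {n2, n6, n7}
Sat(r ∧ ¬q) = {n6, n7}
A[r U ¬q]: least fixpoint, start Z0 = Sat(¬q) = {n2, n6, n7}, add states in Sat(r) with every successor in Z. Already a fixed point.
Sat(A[r U ¬q]) = {n2, n6, n7}
E[(r ∧ ¬q) U A[r U ¬q]]: least fixpoint, start Z0 = Sat(A[r U ¬q]) = {n2, n6, n7}, add states in Sat(r ∧ ¬q) with some successor in Z. Already a fixed point.
Sat(E[(r ∧ ¬q) U A[r U ¬q]]) = {n2, n6, n7}

{n2, n6, n7}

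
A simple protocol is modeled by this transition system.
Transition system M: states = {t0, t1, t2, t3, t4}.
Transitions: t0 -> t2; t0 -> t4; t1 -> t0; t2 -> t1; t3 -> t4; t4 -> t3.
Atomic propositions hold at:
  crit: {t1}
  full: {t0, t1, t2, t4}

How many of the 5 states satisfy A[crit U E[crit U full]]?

4

E[crit U full]: least fixpoint, start Z0 = Sat(full) = {t0, t1, t2, t4}, add states in Sat(crit) with some successor in Z. Already a fixed point.
Sat(E[crit U full]) = {t0, t1, t2, t4}
A[crit U E[crit U full]]: least fixpoint, start Z0 = Sat(E[crit U full]) = {t0, t1, t2, t4}, add states in Sat(crit) with every successor in Z. Already a fixed point.
Sat(A[crit U E[crit U full]]) = {t0, t1, t2, t4}
|Sat(A[crit U E[crit U full]])| = |{t0, t1, t2, t4}| = 4.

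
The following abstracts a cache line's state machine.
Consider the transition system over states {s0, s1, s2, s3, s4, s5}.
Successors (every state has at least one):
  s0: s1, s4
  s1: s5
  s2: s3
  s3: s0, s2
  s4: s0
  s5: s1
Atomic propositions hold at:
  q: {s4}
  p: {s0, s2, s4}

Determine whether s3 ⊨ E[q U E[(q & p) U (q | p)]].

Sat(q & p) = {s4}
Sat(q | p) = {s0, s2, s4}
E[(q & p) U (q | p)]: least fixpoint, start Z0 = Sat((q | p)) = {s0, s2, s4}, add states in Sat(q & p) with some successor in Z. Already a fixed point.
Sat(E[(q & p) U (q | p)]) = {s0, s2, s4}
E[q U E[(q & p) U (q | p)]]: least fixpoint, start Z0 = Sat(E[(q & p) U (q | p)]) = {s0, s2, s4}, add states in Sat(q) with some successor in Z. Already a fixed point.
Sat(E[q U E[(q & p) U (q | p)]]) = {s0, s2, s4}
s3 ∉ Sat(E[q U E[(q & p) U (q | p)]]) = {s0, s2, s4}, so the formula does not hold at s3.

No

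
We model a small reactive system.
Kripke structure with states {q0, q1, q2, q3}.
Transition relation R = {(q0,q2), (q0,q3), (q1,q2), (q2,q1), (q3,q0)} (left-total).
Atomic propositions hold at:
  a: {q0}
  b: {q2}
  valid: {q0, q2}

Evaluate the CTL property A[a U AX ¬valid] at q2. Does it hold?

Yes

Sat(¬valid) = {q1, q3}
Sat(AX ¬valid) = {s : every successor in {q1, q3}} = {q2}
A[a U AX ¬valid]: least fixpoint, start Z0 = Sat(AX ¬valid) = {q2}, add states in Sat(a) with every successor in Z. Already a fixed point.
Sat(A[a U AX ¬valid]) = {q2}
q2 ∈ Sat(A[a U AX ¬valid]) = {q2}, so the formula holds at q2.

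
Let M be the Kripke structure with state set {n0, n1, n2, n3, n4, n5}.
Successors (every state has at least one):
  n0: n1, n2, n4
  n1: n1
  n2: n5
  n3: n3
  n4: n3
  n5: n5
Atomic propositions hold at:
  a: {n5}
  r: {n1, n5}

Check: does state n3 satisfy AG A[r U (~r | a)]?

Sat(~r) = {n0, n2, n3, n4}
Sat(~r | a) = {n0, n2, n3, n4, n5}
A[r U (~r | a)]: least fixpoint, start Z0 = Sat((~r | a)) = {n0, n2, n3, n4, n5}, add states in Sat(r) with every successor in Z. Already a fixed point.
Sat(A[r U (~r | a)]) = {n0, n2, n3, n4, n5}
AG A[r U (~r | a)]: greatest fixpoint, start Z0 = {n0, n2, n3, n4, n5}, keep only states in Sat with every successor in Z. Z1 = {n2, n3, n4, n5}; fixed.
Sat(AG A[r U (~r | a)]) = {n2, n3, n4, n5}
n3 ∈ Sat(AG A[r U (~r | a)]) = {n2, n3, n4, n5}, so the formula holds at n3.

Yes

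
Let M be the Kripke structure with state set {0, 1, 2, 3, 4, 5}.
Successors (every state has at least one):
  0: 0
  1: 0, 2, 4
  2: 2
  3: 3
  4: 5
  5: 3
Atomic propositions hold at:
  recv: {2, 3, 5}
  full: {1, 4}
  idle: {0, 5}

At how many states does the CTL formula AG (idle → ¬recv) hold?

3

Sat(¬recv) = {0, 1, 4}
Sat(idle → ¬recv) = {0, 1, 2, 3, 4}
AG (idle → ¬recv): greatest fixpoint, start Z0 = {0, 1, 2, 3, 4}, keep only states in Sat with every successor in Z. Z1 = {0, 1, 2, 3}; Z2 = {0, 2, 3}; fixed.
Sat(AG (idle → ¬recv)) = {0, 2, 3}
|Sat(AG (idle → ¬recv))| = |{0, 2, 3}| = 3.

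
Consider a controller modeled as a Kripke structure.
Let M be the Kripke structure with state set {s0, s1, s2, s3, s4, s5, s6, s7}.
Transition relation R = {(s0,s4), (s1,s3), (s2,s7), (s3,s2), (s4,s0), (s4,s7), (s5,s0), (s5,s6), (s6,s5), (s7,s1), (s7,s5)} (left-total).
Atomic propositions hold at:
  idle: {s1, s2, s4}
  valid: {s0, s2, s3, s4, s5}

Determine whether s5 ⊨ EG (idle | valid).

Yes

Sat(idle | valid) = {s0, s1, s2, s3, s4, s5}
EG (idle | valid): greatest fixpoint, start Z0 = {s0, s1, s2, s3, s4, s5}, keep only states in Sat with some successor in Z. Z1 = {s0, s1, s3, s4, s5}; Z2 = {s0, s1, s4, s5}; Z3 = {s0, s4, s5}; fixed.
Sat(EG (idle | valid)) = {s0, s4, s5}
s5 ∈ Sat(EG (idle | valid)) = {s0, s4, s5}, so the formula holds at s5.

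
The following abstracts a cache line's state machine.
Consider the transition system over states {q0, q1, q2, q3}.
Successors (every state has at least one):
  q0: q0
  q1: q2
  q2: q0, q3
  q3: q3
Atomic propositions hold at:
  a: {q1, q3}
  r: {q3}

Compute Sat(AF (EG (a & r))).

Sat(a & r) = {q3}
EG (a & r): greatest fixpoint, start Z0 = {q3}, keep only states in Sat with some successor in Z. Already a fixed point.
Sat(EG (a & r)) = {q3}
AF (EG (a & r)): least fixpoint, start Z0 = {q3}, add states with every successor in Z. Already a fixed point.
Sat(AF (EG (a & r))) = {q3}

{q3}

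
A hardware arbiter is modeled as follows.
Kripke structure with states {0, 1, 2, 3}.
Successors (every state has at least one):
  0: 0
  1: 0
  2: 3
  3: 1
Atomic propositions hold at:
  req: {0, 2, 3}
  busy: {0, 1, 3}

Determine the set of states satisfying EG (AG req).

{0}

AG req: greatest fixpoint, start Z0 = {0, 2, 3}, keep only states in Sat with every successor in Z. Z1 = {0, 2}; Z2 = {0}; fixed.
Sat(AG req) = {0}
EG (AG req): greatest fixpoint, start Z0 = {0}, keep only states in Sat with some successor in Z. Already a fixed point.
Sat(EG (AG req)) = {0}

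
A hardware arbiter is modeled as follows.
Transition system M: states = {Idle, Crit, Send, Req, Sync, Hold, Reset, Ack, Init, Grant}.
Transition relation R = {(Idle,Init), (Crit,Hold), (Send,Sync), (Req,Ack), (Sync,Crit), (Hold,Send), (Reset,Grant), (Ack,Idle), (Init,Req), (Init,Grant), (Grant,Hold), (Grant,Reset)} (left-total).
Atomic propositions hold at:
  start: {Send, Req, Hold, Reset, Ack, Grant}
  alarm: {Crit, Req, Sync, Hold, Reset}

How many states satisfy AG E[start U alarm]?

6

E[start U alarm]: least fixpoint, start Z0 = Sat(alarm) = {Crit, Req, Sync, Hold, Reset}, add states in Sat(start) with some successor in Z. Z1 = {Crit, Send, Req, Sync, Hold, Reset, Grant}; fixed.
Sat(E[start U alarm]) = {Crit, Send, Req, Sync, Hold, Reset, Grant}
AG E[start U alarm]: greatest fixpoint, start Z0 = {Crit, Send, Req, Sync, Hold, Reset, Grant}, keep only states in Sat with every successor in Z. Z1 = {Crit, Send, Sync, Hold, Reset, Grant}; fixed.
Sat(AG E[start U alarm]) = {Crit, Send, Sync, Hold, Reset, Grant}
|Sat(AG E[start U alarm])| = |{Crit, Send, Sync, Hold, Reset, Grant}| = 6.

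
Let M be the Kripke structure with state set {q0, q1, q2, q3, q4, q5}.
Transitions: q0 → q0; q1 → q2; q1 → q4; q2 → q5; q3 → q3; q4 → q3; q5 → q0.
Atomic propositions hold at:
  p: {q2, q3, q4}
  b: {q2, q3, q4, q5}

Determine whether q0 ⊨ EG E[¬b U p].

Sat(¬b) = {q0, q1}
E[¬b U p]: least fixpoint, start Z0 = Sat(p) = {q2, q3, q4}, add states in Sat(¬b) with some successor in Z. Z1 = {q1, q2, q3, q4}; fixed.
Sat(E[¬b U p]) = {q1, q2, q3, q4}
EG E[¬b U p]: greatest fixpoint, start Z0 = {q1, q2, q3, q4}, keep only states in Sat with some successor in Z. Z1 = {q1, q3, q4}; fixed.
Sat(EG E[¬b U p]) = {q1, q3, q4}
q0 ∉ Sat(EG E[¬b U p]) = {q1, q3, q4}, so the formula does not hold at q0.

No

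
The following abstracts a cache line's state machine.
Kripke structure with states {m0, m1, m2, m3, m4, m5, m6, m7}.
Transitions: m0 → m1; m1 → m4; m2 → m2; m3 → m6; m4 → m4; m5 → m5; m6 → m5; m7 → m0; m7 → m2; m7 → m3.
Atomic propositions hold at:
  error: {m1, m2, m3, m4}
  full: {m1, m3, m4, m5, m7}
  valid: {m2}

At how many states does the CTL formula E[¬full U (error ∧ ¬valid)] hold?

Sat(¬full) = {m0, m2, m6}
Sat(¬valid) = {m0, m1, m3, m4, m5, m6, m7}
Sat(error ∧ ¬valid) = {m1, m3, m4}
E[¬full U (error ∧ ¬valid)]: least fixpoint, start Z0 = Sat((error ∧ ¬valid)) = {m1, m3, m4}, add states in Sat(¬full) with some successor in Z. Z1 = {m0, m1, m3, m4}; fixed.
Sat(E[¬full U (error ∧ ¬valid)]) = {m0, m1, m3, m4}
|Sat(E[¬full U (error ∧ ¬valid)])| = |{m0, m1, m3, m4}| = 4.

4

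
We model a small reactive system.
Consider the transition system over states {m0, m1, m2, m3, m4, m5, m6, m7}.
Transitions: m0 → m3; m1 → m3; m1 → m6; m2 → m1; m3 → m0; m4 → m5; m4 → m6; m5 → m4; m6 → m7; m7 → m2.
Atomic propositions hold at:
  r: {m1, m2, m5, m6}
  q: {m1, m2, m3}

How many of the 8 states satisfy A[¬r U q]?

5

Sat(¬r) = {m0, m3, m4, m7}
A[¬r U q]: least fixpoint, start Z0 = Sat(q) = {m1, m2, m3}, add states in Sat(¬r) with every successor in Z. Z1 = {m0, m1, m2, m3, m7}; fixed.
Sat(A[¬r U q]) = {m0, m1, m2, m3, m7}
|Sat(A[¬r U q])| = |{m0, m1, m2, m3, m7}| = 5.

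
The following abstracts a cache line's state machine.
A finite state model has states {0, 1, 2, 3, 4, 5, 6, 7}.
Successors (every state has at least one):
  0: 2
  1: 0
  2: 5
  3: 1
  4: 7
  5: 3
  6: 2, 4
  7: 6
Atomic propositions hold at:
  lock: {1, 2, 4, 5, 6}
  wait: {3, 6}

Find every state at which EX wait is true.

{5, 7}

Sat(EX wait) = {s : some successor in {3, 6}} = {5, 7}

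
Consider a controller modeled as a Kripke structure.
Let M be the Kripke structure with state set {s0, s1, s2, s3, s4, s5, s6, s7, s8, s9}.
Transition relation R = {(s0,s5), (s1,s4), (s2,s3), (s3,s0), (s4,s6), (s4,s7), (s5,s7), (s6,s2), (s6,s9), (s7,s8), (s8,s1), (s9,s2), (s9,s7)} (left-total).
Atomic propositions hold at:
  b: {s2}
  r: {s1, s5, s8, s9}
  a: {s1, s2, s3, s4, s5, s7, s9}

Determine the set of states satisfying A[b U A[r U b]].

A[r U b]: least fixpoint, start Z0 = Sat(b) = {s2}, add states in Sat(r) with every successor in Z. Already a fixed point.
Sat(A[r U b]) = {s2}
A[b U A[r U b]]: least fixpoint, start Z0 = Sat(A[r U b]) = {s2}, add states in Sat(b) with every successor in Z. Already a fixed point.
Sat(A[b U A[r U b]]) = {s2}

{s2}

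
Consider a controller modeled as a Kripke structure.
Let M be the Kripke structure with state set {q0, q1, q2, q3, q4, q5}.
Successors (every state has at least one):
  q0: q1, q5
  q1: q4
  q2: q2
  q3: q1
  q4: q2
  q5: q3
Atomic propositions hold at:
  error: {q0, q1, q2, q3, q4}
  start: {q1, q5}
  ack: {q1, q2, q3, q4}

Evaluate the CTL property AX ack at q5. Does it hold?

Sat(AX ack) = {s : every successor in {q1, q2, q3, q4}} = {q1, q2, q3, q4, q5}
q5 ∈ Sat(AX ack) = {q1, q2, q3, q4, q5}, so the formula holds at q5.

Yes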